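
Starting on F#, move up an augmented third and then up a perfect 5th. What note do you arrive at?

An augmented third up from F# is A## (letter A, 5 semitones up).
A perfect fifth up from A## is E## (letter E, 7 semitones up).

E##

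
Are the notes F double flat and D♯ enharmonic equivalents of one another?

Fbb = pitch class 3 and D# = pitch class 3 — the same pitch class, so they are enharmonic equivalents.

Yes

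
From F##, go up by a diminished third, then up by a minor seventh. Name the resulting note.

G

A diminished third up from F## is A (letter A, 2 semitones up).
A minor seventh up from A is G (letter G, 10 semitones up).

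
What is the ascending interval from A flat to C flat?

minor third

Counting letters A–B–C gives a third.
Ab→Cb = 3 semitones, 1 narrower than the major third (4), so minor.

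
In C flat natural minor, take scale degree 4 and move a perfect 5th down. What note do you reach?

Bbb

Scale degree 4 of Cb natural minor is Fb.
A perfect fifth (7 semitones) below Fb lands on the letter B, giving Bbb.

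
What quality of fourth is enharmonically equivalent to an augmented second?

doubly diminished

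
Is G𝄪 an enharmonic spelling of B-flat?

Two spellings are enharmonically equivalent only if they share a pitch class.
Here G## → 9, Bb → 10; 9 ≠ 10, so they are not.

No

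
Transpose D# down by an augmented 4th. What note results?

D down a perfect fourth is A, so the target letter is A.
From D#, an augmented fourth is 6 semitones down: A.

A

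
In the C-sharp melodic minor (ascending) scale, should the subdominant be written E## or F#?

F#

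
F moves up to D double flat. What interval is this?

diminished sixth

Counting letters F–G–A–B–C–D gives a sixth.
F→Dbb = 7 semitones, 2 narrower than the major sixth (9), so diminished.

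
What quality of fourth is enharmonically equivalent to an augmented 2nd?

An augmented second spans 3 semitones.
A fourth spanning 3 semitones is doubly diminished (the perfect fourth is 5).

doubly diminished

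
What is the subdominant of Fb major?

Bbb

Degree 4 takes the letter 3 steps above F, which is B.
In major, degree 4 sits 5 semitones above the tonic. Fb + 5 semitones is pitch class 9, spelled on B as Bbb.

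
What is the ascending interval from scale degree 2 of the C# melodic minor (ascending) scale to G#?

perfect fourth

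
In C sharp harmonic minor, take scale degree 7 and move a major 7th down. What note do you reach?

C#

Scale degree 7 of C# harmonic minor is B#.
A major seventh (11 semitones) below B# lands on the letter C, giving C#.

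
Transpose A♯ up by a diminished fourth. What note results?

D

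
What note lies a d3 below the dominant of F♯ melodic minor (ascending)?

The dominant of F# melodic minor (ascending) is C#.
A diminished third (2 semitones) below C# lands on the letter A, giving A##.

A##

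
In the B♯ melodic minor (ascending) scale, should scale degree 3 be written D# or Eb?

D#

Each scale degree takes a distinct letter name. Degree 3 of a scale on B must use the letter D.
D# and Eb are enharmonically the same pitch, but only D# uses the letter D, so it is the correct spelling here.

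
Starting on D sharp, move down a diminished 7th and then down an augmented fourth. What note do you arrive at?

B#

A diminished seventh down from D# is E## (letter E, 9 semitones down).
An augmented fourth down from E## is B# (letter B, 6 semitones down).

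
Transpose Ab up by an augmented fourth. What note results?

D

A up a perfect fourth is D, so the target letter is D.
From Ab, an augmented fourth is 6 semitones up: D.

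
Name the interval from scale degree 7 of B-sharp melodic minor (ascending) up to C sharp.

Scale degree 7 of B# melodic minor (ascending) is A##.
A## up to C#: letters A→C make it a third; 2 semitones makes it diminished.

diminished third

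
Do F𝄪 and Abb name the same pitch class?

Yes

F## is pitch class 7; Abb is pitch class 7.
All spellings map to pitch class 7, so they are enharmonically equivalent.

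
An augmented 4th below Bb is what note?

B down a perfect fourth is F#, so the target letter is F.
From Bb, an augmented fourth is 6 semitones down: Fb.

Fb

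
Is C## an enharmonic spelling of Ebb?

C## = pitch class 2 and Ebb = pitch class 2 — the same pitch class, so they are enharmonic equivalents.

Yes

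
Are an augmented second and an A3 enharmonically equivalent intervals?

No

An augmented second spans 3 semitones; an augmented third spans 5.
The spans differ, so they are not enharmonic equivalents.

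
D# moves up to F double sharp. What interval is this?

major third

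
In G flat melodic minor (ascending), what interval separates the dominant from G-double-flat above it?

The dominant of Gb melodic minor (ascending) is Db.
Db up to Gbb: letters D→G make it a fourth; 4 semitones makes it diminished.

diminished fourth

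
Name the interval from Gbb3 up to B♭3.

Counting letters G–A–B gives a third.
Gbb→Bb = 5 semitones, 1 wider than the major third (4), so augmented.

augmented third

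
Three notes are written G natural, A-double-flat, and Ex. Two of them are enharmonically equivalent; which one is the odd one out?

In 12-tone equal temperament, enharmonic equivalents share a pitch class. G is pitch class 7; Abb is pitch class 7; E## is pitch class 6.
G and Abb share pitch class 7, while E## is pitch class 6.

E##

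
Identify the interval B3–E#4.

augmented fourth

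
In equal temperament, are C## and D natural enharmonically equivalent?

Yes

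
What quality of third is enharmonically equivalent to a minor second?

doubly diminished

A minor second spans 1 semitone.
A third spanning 1 semitone is doubly diminished (the major third is 4).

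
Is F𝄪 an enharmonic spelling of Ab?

No

Two spellings are enharmonically equivalent only if they share a pitch class.
Here F## → 7, Ab → 8; 7 ≠ 8, so they are not.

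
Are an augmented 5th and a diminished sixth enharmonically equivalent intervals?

No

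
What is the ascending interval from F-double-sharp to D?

diminished sixth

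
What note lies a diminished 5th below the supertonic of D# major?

A##

The supertonic of D# major is E#.
A diminished fifth (6 semitones) below E# lands on the letter A, giving A##.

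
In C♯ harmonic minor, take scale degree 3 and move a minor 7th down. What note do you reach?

F#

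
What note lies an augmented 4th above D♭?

G

A fourth above D lands on the letter G.
An augmented fourth spans 6 semitones, so Db moves to pitch class 7. On the letter G that is G.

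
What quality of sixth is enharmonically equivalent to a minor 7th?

augmented

A minor seventh spans 10 semitones.
A sixth spanning 10 semitones is augmented (the major sixth is 9).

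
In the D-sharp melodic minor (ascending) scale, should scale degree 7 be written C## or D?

Each scale degree takes a distinct letter name. Degree 7 of a scale on D must use the letter C.
C## and D are enharmonically the same pitch, but only C## uses the letter C, so it is the correct spelling here.

C##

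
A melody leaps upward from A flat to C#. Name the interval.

augmented third

Counting letters A–B–C gives a third.
Ab→C# = 5 semitones, 1 wider than the major third (4), so augmented.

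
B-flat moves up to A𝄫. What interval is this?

diminished seventh

Counting letters B–C–D–E–F–G–A gives a seventh.
Bb→Abb = 9 semitones, 2 narrower than the major seventh (11), so diminished.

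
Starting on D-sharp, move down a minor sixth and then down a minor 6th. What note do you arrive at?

A##

A minor sixth down from D# is F## (letter F, 8 semitones down).
A minor sixth down from F## is A## (letter A, 8 semitones down).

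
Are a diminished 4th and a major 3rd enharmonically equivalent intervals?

Yes

A diminished fourth spans 4 semitones; a major third spans 4.
They are enharmonically equivalent.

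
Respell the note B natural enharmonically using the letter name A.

Plain A sits 2 semitones below B, so on the letter A the same pitch needs a double sharp: A##.

A##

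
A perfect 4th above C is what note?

F

C up a perfect fourth is F, so the target letter is F.
From C, a perfect fourth is 5 semitones up: F.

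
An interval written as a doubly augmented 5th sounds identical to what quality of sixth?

major

A doubly augmented fifth spans 9 semitones.
A sixth spanning 9 semitones is major (the major sixth is 9).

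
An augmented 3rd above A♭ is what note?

A up a major third is C#, so the target letter is C.
From Ab, an augmented third is 5 semitones up: C#.

C#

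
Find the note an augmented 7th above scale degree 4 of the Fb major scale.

Scale degree 4 of Fb major is Bbb.
An augmented seventh (12 semitones) above Bbb lands on the letter A, giving A.

A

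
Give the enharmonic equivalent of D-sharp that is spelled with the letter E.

Eb

Plain E sits 1 semitone above D#, so on the letter E the same pitch needs a flat: Eb.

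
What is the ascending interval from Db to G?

augmented fourth

The letter names run D→G, a span of 3 letter steps, so the interval is some kind of fourth.
Db to G is 6 semitones. A perfect fourth is 5, so 6 makes it augmented.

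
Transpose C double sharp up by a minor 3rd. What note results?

E#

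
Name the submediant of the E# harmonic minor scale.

C#

The E# harmonic minor scale runs E# F## G# A# B# C# D##.
Degree 6 is C#.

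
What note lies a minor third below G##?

E##

G down a major third is Eb, so the target letter is E.
From G##, a minor third is 3 semitones down: E##.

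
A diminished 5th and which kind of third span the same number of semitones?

A diminished fifth spans 6 semitones.
A third spanning 6 semitones is doubly augmented (the major third is 4).

doubly augmented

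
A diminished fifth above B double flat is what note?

Fbb

B up a perfect fifth is F#, so the target letter is F.
From Bbb, a diminished fifth is 6 semitones up: Fbb.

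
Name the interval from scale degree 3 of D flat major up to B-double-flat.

diminished fourth

Scale degree 3 of Db major is F.
F up to Bbb: letters F→B make it a fourth; 4 semitones makes it diminished.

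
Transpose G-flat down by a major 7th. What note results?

Abb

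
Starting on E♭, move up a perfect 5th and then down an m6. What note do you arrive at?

A perfect fifth up from Eb is Bb (letter B, 7 semitones up).
A minor sixth down from Bb is D (letter D, 8 semitones down).

D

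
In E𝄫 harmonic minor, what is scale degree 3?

Gbb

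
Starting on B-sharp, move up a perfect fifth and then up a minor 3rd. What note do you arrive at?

A perfect fifth up from B# is F## (letter F, 7 semitones up).
A minor third up from F## is A# (letter A, 3 semitones up).

A#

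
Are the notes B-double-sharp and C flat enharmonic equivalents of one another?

No

B## is pitch class 1; Cb is pitch class 11.
The pitch classes differ (1 vs. 11), so they are not enharmonic equivalents.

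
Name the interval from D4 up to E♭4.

minor second

The letter names run D→E, a span of 1 letter step, so the interval is some kind of second.
D to Eb is 1 semitone. A major second is 2, so 1 makes it minor.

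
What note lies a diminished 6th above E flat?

Cbb

A sixth above E lands on the letter C.
A diminished sixth spans 7 semitones, so Eb moves to pitch class 10. On the letter C that is Cbb.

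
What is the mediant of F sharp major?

The F# major scale runs F# G# A# B C# D# E#.
Degree 3 is A#.

A#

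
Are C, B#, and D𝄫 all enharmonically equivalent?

Yes

C = pitch class 0 and B# = pitch class 0 and Dbb = pitch class 0 — the same pitch class, so they are enharmonic equivalents.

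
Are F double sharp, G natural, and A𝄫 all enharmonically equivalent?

F## is pitch class 7; G is pitch class 7; Abb is pitch class 7.
All spellings map to pitch class 7, so they are enharmonically equivalent.

Yes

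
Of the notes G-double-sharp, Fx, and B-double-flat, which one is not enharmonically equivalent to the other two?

F##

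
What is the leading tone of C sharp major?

Degree 7 takes the letter 6 steps above C, which is B.
In major, degree 7 sits 11 semitones above the tonic. C# + 11 semitones is pitch class 0, spelled on B as B#.

B#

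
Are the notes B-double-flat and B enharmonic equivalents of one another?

Two spellings are enharmonically equivalent only if they share a pitch class.
Here Bbb → 9, B → 11; 9 ≠ 11, so they are not.

No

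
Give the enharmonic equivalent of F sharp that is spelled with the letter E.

E##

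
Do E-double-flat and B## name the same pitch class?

Two spellings are enharmonically equivalent only if they share a pitch class.
Here Ebb → 2, B## → 1; 1 ≠ 2, so they are not.

No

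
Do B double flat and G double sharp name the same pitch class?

Bbb = pitch class 9 and G## = pitch class 9 — the same pitch class, so they are enharmonic equivalents.

Yes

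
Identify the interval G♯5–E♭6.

diminished sixth

The letter names run G→E, a span of 5 letter steps, so the interval is some kind of sixth.
G# to Eb is 7 semitones. A major sixth is 9, so 7 makes it diminished.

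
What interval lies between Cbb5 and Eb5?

augmented third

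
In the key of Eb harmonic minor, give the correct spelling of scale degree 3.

Degree 3 takes the letter 2 steps above E, which is G.
In harmonic minor, degree 3 sits 3 semitones above the tonic. Eb + 3 semitones is pitch class 6, spelled on G as Gb.

Gb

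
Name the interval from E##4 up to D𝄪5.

The letter names run E→D, a span of 6 letter steps, so the interval is some kind of seventh.
E## to D## is 10 semitones. A major seventh is 11, so 10 makes it minor.

minor seventh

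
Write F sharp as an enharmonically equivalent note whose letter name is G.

Gb

Plain G sits 1 semitone above F#, so on the letter G the same pitch needs a flat: Gb.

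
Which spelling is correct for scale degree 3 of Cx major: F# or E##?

Each scale degree takes a distinct letter name. Degree 3 of a scale on C must use the letter E.
E## and F# are enharmonically the same pitch, but only E## uses the letter E, so it is the correct spelling here.

E##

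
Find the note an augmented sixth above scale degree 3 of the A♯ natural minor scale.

Scale degree 3 of A# natural minor is C#.
An augmented sixth (10 semitones) above C# lands on the letter A, giving A##.

A##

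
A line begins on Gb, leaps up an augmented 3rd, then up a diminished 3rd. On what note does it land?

An augmented third up from Gb is B (letter B, 5 semitones up).
A diminished third up from B is Db (letter D, 2 semitones up).

Db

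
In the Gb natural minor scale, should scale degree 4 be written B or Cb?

Each scale degree takes a distinct letter name. Degree 4 of a scale on G must use the letter C.
Cb and B are enharmonically the same pitch, but only Cb uses the letter C, so it is the correct spelling here.

Cb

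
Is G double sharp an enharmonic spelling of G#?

G## is pitch class 9; G# is pitch class 8.
The pitch classes differ (9 vs. 8), so they are not enharmonic equivalents.

No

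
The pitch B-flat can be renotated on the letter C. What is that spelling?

Bb is pitch class 10. The letter C alone is pitch class 0.
To reach pitch class 10 from C requires an offset of -2 semitones, i.e. double flat: Cbb.

Cbb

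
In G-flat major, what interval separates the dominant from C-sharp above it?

The dominant of Gb major is Db.
Db up to C#: letters D→C make it a seventh; 12 semitones makes it augmented.

augmented seventh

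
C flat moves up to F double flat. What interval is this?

The letter names run C→F, a span of 3 letter steps, so the interval is some kind of fourth.
Cb to Fbb is 4 semitones. A perfect fourth is 5, so 4 makes it diminished.

diminished fourth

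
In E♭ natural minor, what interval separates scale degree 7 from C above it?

Scale degree 7 of Eb natural minor is Db.
Db up to C: letters D→C make it a seventh; 11 semitones makes it major.

major seventh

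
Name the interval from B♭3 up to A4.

major seventh

Counting letters B–C–D–E–F–G–A gives a seventh.
Bb→A = 11 semitones, exactly the major seventh.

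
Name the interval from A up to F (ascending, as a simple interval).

minor sixth

Counting letters A–B–C–D–E–F gives a sixth.
A→F = 8 semitones, 1 narrower than the major sixth (9), so minor.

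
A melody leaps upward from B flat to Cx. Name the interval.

Counting letters B–C gives a second.
Bb→C## = 4 semitones, 2 wider than the major second (2), so doubly augmented.

doubly augmented second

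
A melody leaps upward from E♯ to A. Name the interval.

The letter names run E→A, a span of 3 letter steps, so the interval is some kind of fourth.
E# to A is 4 semitones. A perfect fourth is 5, so 4 makes it diminished.

diminished fourth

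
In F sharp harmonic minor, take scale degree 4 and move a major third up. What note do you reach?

D#

Scale degree 4 of F# harmonic minor is B.
A major third (4 semitones) above B lands on the letter D, giving D#.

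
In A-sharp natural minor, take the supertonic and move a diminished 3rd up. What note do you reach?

D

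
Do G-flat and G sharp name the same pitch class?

No

Two spellings are enharmonically equivalent only if they share a pitch class.
Here Gb → 6, G# → 8; 6 ≠ 8, so they are not.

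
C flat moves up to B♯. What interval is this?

doubly augmented seventh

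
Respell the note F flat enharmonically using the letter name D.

D##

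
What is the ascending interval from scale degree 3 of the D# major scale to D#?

Scale degree 3 of D# major is F##.
F## up to D#: letters F→D make it a sixth; 8 semitones makes it minor.

minor sixth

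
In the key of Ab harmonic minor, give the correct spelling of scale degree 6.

The Ab harmonic minor scale runs Ab Bb Cb Db Eb Fb G.
Degree 6 is Fb.

Fb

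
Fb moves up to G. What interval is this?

Counting letters F–G gives a second.
Fb→G = 3 semitones, 1 wider than the major second (2), so augmented.

augmented second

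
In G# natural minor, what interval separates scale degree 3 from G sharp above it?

Scale degree 3 of G# natural minor is B.
B up to G#: letters B→G make it a sixth; 9 semitones makes it major.

major sixth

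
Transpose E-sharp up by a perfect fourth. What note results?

A#

E up a perfect fourth is A, so the target letter is A.
From E#, a perfect fourth is 5 semitones up: A#.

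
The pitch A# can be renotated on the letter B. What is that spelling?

Plain B sits 1 semitone above A#, so on the letter B the same pitch needs a flat: Bb.

Bb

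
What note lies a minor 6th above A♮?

A sixth above A lands on the letter F.
A minor sixth spans 8 semitones, so A moves to pitch class 5. On the letter F that is F.

F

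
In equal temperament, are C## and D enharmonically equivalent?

Yes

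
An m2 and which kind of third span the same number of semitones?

A minor second spans 1 semitone.
A third spanning 1 semitone is doubly diminished (the major third is 4).

doubly diminished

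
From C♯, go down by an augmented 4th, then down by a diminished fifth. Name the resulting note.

An augmented fourth down from C# is G (letter G, 6 semitones down).
A diminished fifth down from G is C# (letter C, 6 semitones down).

C#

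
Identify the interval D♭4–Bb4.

The letter names run D→B, a span of 5 letter steps, so the interval is some kind of sixth.
Db to Bb is 9 semitones. A major sixth is 9, so 9 makes it major.

major sixth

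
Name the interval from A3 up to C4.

minor third

Counting letters A–B–C gives a third.
A→C = 3 semitones, 1 narrower than the major third (4), so minor.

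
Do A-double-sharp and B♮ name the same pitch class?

A## = pitch class 11 and B = pitch class 11 — the same pitch class, so they are enharmonic equivalents.

Yes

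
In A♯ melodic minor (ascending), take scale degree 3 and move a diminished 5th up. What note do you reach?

Scale degree 3 of A# melodic minor (ascending) is C#.
A diminished fifth (6 semitones) above C# lands on the letter G, giving G.

G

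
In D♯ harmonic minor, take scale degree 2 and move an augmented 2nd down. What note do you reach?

D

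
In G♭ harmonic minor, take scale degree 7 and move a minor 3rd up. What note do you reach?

Scale degree 7 of Gb harmonic minor is F.
A minor third (3 semitones) above F lands on the letter A, giving Ab.

Ab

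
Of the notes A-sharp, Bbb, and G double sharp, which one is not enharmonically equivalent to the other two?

A#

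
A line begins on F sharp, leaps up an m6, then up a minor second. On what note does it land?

A minor sixth up from F# is D (letter D, 8 semitones up).
A minor second up from D is Eb (letter E, 1 semitone up).

Eb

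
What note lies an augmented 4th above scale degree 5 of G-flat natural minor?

G

Scale degree 5 of Gb natural minor is Db.
An augmented fourth (6 semitones) above Db lands on the letter G, giving G.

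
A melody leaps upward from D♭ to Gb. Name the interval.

perfect fourth

Counting letters D–E–F–G gives a fourth.
Db→Gb = 5 semitones, exactly the perfect fourth.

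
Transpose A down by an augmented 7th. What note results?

Bbb

A down a major seventh is Bb, so the target letter is B.
From A, an augmented seventh is 12 semitones down: Bbb.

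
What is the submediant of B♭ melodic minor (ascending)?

Degree 6 takes the letter 5 steps above B, which is G.
In melodic minor (ascending), degree 6 sits 9 semitones above the tonic. Bb + 9 semitones is pitch class 7, spelled on G as G.

G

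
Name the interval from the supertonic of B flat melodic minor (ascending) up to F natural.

The supertonic of Bb melodic minor (ascending) is C.
C up to F: letters C→F make it a fourth; 5 semitones makes it perfect.

perfect fourth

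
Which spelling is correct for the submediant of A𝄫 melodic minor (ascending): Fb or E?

Each scale degree takes a distinct letter name. Degree 6 of a scale on A must use the letter F.
Fb and E are enharmonically the same pitch, but only Fb uses the letter F, so it is the correct spelling here.

Fb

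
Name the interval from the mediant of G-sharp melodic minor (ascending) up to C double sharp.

The mediant of G# melodic minor (ascending) is B.
B up to C##: letters B→C make it a second; 3 semitones makes it augmented.

augmented second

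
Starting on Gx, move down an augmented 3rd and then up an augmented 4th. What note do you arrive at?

An augmented third down from G## is E (letter E, 5 semitones down).
An augmented fourth up from E is A# (letter A, 6 semitones up).

A#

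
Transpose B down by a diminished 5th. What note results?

E#

B down a perfect fifth is E, so the target letter is E.
From B, a diminished fifth is 6 semitones down: E#.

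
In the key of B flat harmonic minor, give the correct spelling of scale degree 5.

F

The Bb harmonic minor scale runs Bb C Db Eb F Gb A.
Degree 5 is F.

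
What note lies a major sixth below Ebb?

Gbb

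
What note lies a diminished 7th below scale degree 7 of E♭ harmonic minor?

E#

Scale degree 7 of Eb harmonic minor is D.
A diminished seventh (9 semitones) below D lands on the letter E, giving E#.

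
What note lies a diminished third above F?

Abb

A third above F lands on the letter A.
A diminished third spans 2 semitones, so F moves to pitch class 7. On the letter A that is Abb.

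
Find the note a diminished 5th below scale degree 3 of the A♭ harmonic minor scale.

F

Scale degree 3 of Ab harmonic minor is Cb.
A diminished fifth (6 semitones) below Cb lands on the letter F, giving F.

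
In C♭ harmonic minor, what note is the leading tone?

Bb

Degree 7 takes the letter 6 steps above C, which is B.
In harmonic minor, degree 7 sits 11 semitones above the tonic. Cb + 11 semitones is pitch class 10, spelled on B as Bb.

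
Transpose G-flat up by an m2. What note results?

A second above G lands on the letter A.
A minor second spans 1 semitone, so Gb moves to pitch class 7. On the letter A that is Abb.

Abb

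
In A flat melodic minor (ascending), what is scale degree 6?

The Ab melodic minor (ascending) scale runs Ab Bb Cb Db Eb F G.
Degree 6 is F.

F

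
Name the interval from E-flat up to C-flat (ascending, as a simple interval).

Counting letters E–F–G–A–B–C gives a sixth.
Eb→Cb = 8 semitones, 1 narrower than the major sixth (9), so minor.

minor sixth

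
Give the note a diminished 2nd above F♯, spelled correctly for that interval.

A second above F lands on the letter G.
A diminished second spans 0 semitones, so F# moves to pitch class 6. On the letter G that is Gb.

Gb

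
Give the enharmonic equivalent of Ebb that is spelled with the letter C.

C##

Ebb is pitch class 2. The letter C alone is pitch class 0.
To reach pitch class 2 from C requires an offset of +2 semitones, i.e. double sharp: C##.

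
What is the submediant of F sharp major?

D#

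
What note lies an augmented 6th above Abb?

F

A sixth above A lands on the letter F.
An augmented sixth spans 10 semitones, so Abb moves to pitch class 5. On the letter F that is F.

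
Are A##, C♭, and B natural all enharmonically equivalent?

Yes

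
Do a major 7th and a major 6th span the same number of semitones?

No

A major seventh spans 11 semitones; a major sixth spans 9.
The spans differ, so they are not enharmonic equivalents.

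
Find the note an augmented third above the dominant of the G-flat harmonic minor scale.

F#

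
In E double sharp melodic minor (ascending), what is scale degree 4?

Degree 4 takes the letter 3 steps above E, which is A.
In melodic minor (ascending), degree 4 sits 5 semitones above the tonic. E## + 5 semitones is pitch class 11, spelled on A as A##.

A##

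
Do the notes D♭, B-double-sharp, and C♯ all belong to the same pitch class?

Yes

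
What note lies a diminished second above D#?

A second above D lands on the letter E.
A diminished second spans 0 semitones, so D# moves to pitch class 3. On the letter E that is Eb.

Eb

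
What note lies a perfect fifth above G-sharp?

G up a perfect fifth is D, so the target letter is D.
From G#, a perfect fifth is 7 semitones up: D#.

D#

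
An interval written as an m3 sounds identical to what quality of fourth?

doubly diminished

A minor third spans 3 semitones.
A fourth spanning 3 semitones is doubly diminished (the perfect fourth is 5).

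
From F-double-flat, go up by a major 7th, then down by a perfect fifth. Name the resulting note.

Abb

A major seventh up from Fbb is Ebb (letter E, 11 semitones up).
A perfect fifth down from Ebb is Abb (letter A, 7 semitones down).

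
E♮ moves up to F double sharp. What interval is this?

augmented second

The letter names run E→F, a span of 1 letter step, so the interval is some kind of second.
E to F## is 3 semitones. A major second is 2, so 3 makes it augmented.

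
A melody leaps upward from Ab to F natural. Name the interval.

major sixth

The letter names run A→F, a span of 5 letter steps, so the interval is some kind of sixth.
Ab to F is 9 semitones. A major sixth is 9, so 9 makes it major.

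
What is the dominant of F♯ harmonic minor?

The F# harmonic minor scale runs F# G# A B C# D E#.
Degree 5 is C#.

C#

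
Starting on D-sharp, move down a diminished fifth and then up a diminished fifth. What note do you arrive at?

D#

A diminished fifth down from D# is G## (letter G, 6 semitones down).
A diminished fifth up from G## is D# (letter D, 6 semitones up).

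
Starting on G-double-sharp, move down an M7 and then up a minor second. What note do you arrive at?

B

A major seventh down from G## is A# (letter A, 11 semitones down).
A minor second up from A# is B (letter B, 1 semitone up).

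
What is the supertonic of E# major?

F##

The E# major scale runs E# F## G## A# B# C## D##.
Degree 2 is F##.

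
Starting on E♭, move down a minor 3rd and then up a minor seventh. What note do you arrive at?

Bb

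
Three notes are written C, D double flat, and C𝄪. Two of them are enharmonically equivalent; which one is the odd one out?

In 12-tone equal temperament, enharmonic equivalents share a pitch class. C is pitch class 0; Dbb is pitch class 0; C## is pitch class 2.
C and Dbb share pitch class 0, while C## is pitch class 2.

C##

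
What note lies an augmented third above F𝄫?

Ab

A third above F lands on the letter A.
An augmented third spans 5 semitones, so Fbb moves to pitch class 8. On the letter A that is Ab.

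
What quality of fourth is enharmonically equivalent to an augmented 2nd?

doubly diminished

An augmented second spans 3 semitones.
A fourth spanning 3 semitones is doubly diminished (the perfect fourth is 5).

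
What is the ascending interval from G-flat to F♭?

minor seventh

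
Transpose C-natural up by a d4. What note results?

A fourth above C lands on the letter F.
A diminished fourth spans 4 semitones, so C moves to pitch class 4. On the letter F that is Fb.

Fb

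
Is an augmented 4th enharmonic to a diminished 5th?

An augmented fourth spans 6 semitones; a diminished fifth spans 6.
They are enharmonically equivalent.

Yes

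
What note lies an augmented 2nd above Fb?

F up a major second is G, so the target letter is G.
From Fb, an augmented second is 3 semitones up: G.

G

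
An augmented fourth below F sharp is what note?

C

F down a perfect fourth is C, so the target letter is C.
From F#, an augmented fourth is 6 semitones down: C.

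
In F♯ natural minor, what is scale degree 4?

The F# natural minor scale runs F# G# A B C# D E.
Degree 4 is B.

B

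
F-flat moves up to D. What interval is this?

The letter names run F→D, a span of 5 letter steps, so the interval is some kind of sixth.
Fb to D is 10 semitones. A major sixth is 9, so 10 makes it augmented.

augmented sixth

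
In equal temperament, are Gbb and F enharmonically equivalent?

Yes

Gbb = pitch class 5 and F = pitch class 5 — the same pitch class, so they are enharmonic equivalents.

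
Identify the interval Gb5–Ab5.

major second

Counting letters G–A gives a second.
Gb→Ab = 2 semitones, exactly the major second.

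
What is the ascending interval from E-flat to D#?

The letter names run E→D, a span of 6 letter steps, so the interval is some kind of seventh.
Eb to D# is 12 semitones. A major seventh is 11, so 12 makes it augmented.

augmented seventh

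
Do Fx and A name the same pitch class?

No

F## is pitch class 7; A is pitch class 9.
The pitch classes differ (7 vs. 9), so they are not enharmonic equivalents.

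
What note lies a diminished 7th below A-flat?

A down a major seventh is Bb, so the target letter is B.
From Ab, a diminished seventh is 9 semitones down: B.

B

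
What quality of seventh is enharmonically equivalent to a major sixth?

diminished

A major sixth spans 9 semitones.
A seventh spanning 9 semitones is diminished (the major seventh is 11).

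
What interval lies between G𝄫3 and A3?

The letter names run G→A, a span of 1 letter step, so the interval is some kind of second.
Gbb to A is 4 semitones. A major second is 2, so 4 makes it doubly augmented.

doubly augmented second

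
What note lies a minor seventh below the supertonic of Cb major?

Eb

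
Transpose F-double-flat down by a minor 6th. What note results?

Abb

A sixth below F lands on the letter A.
A minor sixth spans 8 semitones, so Fbb moves to pitch class 7. On the letter A that is Abb.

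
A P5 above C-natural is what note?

G

A fifth above C lands on the letter G.
A perfect fifth spans 7 semitones, so C moves to pitch class 7. On the letter G that is G.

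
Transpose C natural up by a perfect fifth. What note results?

C up a perfect fifth is G, so the target letter is G.
From C, a perfect fifth is 7 semitones up: G.

G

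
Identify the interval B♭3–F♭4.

Counting letters B–C–D–E–F gives a fifth.
Bb→Fb = 6 semitones, 1 narrower than the perfect fifth (7), so diminished.

diminished fifth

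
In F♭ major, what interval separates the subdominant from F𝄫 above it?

diminished fifth

The subdominant of Fb major is Bbb.
Bbb up to Fbb: letters B→F make it a fifth; 6 semitones makes it diminished.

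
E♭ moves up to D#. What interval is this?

The letter names run E→D, a span of 6 letter steps, so the interval is some kind of seventh.
Eb to D# is 12 semitones. A major seventh is 11, so 12 makes it augmented.

augmented seventh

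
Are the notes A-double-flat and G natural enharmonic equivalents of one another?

Abb is pitch class 7; G is pitch class 7.
All spellings map to pitch class 7, so they are enharmonically equivalent.

Yes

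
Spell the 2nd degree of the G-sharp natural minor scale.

The G# natural minor scale runs G# A# B C# D# E F#.
Degree 2 is A#.

A#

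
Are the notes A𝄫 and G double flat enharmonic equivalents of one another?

Two spellings are enharmonically equivalent only if they share a pitch class.
Here Abb → 7, Gbb → 5; 5 ≠ 7, so they are not.

No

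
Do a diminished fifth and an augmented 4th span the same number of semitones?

Yes

A diminished fifth spans 6 semitones; an augmented fourth spans 6.
They are enharmonically equivalent.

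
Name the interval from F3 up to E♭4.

The letter names run F→E, a span of 6 letter steps, so the interval is some kind of seventh.
F to Eb is 10 semitones. A major seventh is 11, so 10 makes it minor.

minor seventh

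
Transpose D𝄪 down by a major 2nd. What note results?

A second below D lands on the letter C.
A major second spans 2 semitones, so D## moves to pitch class 2. On the letter C that is C##.

C##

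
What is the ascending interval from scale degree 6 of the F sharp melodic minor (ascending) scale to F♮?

Scale degree 6 of F# melodic minor (ascending) is D#.
D# up to F: letters D→F make it a third; 2 semitones makes it diminished.

diminished third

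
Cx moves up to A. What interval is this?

The letter names run C→A, a span of 5 letter steps, so the interval is some kind of sixth.
C## to A is 7 semitones. A major sixth is 9, so 7 makes it diminished.

diminished sixth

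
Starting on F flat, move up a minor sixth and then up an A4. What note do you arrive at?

Gb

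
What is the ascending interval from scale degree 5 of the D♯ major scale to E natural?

Scale degree 5 of D# major is A#.
A# up to E: letters A→E make it a fifth; 6 semitones makes it diminished.

diminished fifth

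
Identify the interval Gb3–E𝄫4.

minor sixth

Counting letters G–A–B–C–D–E gives a sixth.
Gb→Ebb = 8 semitones, 1 narrower than the major sixth (9), so minor.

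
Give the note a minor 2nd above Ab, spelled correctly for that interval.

A up a major second is B, so the target letter is B.
From Ab, a minor second is 1 semitone up: Bbb.

Bbb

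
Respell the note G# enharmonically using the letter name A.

Ab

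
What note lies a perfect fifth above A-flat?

A up a perfect fifth is E, so the target letter is E.
From Ab, a perfect fifth is 7 semitones up: Eb.

Eb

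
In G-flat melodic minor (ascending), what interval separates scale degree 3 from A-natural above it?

augmented seventh

Scale degree 3 of Gb melodic minor (ascending) is Bbb.
Bbb up to A: letters B→A make it a seventh; 12 semitones makes it augmented.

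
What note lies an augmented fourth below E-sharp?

A fourth below E lands on the letter B.
An augmented fourth spans 6 semitones, so E# moves to pitch class 11. On the letter B that is B.

B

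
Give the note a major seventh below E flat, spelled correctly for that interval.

Fb

E down a major seventh is F, so the target letter is F.
From Eb, a major seventh is 11 semitones down: Fb.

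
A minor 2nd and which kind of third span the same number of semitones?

doubly diminished

A minor second spans 1 semitone.
A third spanning 1 semitone is doubly diminished (the major third is 4).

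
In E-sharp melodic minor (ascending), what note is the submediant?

Degree 6 takes the letter 5 steps above E, which is C.
In melodic minor (ascending), degree 6 sits 9 semitones above the tonic. E# + 9 semitones is pitch class 2, spelled on C as C##.

C##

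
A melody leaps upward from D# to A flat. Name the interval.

doubly diminished fifth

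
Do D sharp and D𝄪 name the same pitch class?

Two spellings are enharmonically equivalent only if they share a pitch class.
Here D# → 3, D## → 4; 3 ≠ 4, so they are not.

No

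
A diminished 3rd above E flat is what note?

E up a major third is G#, so the target letter is G.
From Eb, a diminished third is 2 semitones up: Gbb.

Gbb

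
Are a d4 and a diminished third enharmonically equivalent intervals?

No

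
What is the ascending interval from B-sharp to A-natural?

Counting letters B–C–D–E–F–G–A gives a seventh.
B#→A = 9 semitones, 2 narrower than the major seventh (11), so diminished.

diminished seventh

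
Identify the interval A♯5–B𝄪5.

Counting letters A–B gives a second.
A#→B## = 3 semitones, 1 wider than the major second (2), so augmented.

augmented second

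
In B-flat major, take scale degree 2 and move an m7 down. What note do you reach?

D

Scale degree 2 of Bb major is C.
A minor seventh (10 semitones) below C lands on the letter D, giving D.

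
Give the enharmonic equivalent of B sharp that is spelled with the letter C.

C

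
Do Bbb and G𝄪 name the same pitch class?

Yes

Bbb = pitch class 9 and G## = pitch class 9 — the same pitch class, so they are enharmonic equivalents.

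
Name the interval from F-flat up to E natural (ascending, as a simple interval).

Counting letters F–G–A–B–C–D–E gives a seventh.
Fb→E = 12 semitones, 1 wider than the major seventh (11), so augmented.

augmented seventh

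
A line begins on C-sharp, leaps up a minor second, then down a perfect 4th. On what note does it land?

A minor second up from C# is D (letter D, 1 semitone up).
A perfect fourth down from D is A (letter A, 5 semitones down).

A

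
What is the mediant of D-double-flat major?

Fb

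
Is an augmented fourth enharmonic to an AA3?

Yes

An augmented fourth spans 6 semitones; a doubly augmented third spans 6.
They are enharmonically equivalent.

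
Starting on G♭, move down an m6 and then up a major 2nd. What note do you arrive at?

C

A minor sixth down from Gb is Bb (letter B, 8 semitones down).
A major second up from Bb is C (letter C, 2 semitones up).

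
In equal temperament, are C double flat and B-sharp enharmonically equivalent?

Two spellings are enharmonically equivalent only if they share a pitch class.
Here Cbb → 10, B# → 0; 0 ≠ 10, so they are not.

No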